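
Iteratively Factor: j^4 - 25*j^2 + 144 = (j - 4)*(j^3 + 4*j^2 - 9*j - 36) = (j - 4)*(j + 3)*(j^2 + j - 12) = (j - 4)*(j + 3)*(j + 4)*(j - 3)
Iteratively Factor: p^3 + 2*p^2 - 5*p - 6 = (p + 1)*(p^2 + p - 6) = (p - 2)*(p + 1)*(p + 3)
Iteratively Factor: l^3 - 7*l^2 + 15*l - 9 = (l - 3)*(l^2 - 4*l + 3) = (l - 3)^2*(l - 1)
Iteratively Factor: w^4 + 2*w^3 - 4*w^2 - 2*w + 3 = (w - 1)*(w^3 + 3*w^2 - w - 3) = (w - 1)^2*(w^2 + 4*w + 3) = (w - 1)^2*(w + 3)*(w + 1)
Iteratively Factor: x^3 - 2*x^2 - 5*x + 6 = (x - 1)*(x^2 - x - 6) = (x - 1)*(x + 2)*(x - 3)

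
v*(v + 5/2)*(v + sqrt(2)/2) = v^3 + sqrt(2)*v^2/2 + 5*v^2/2 + 5*sqrt(2)*v/4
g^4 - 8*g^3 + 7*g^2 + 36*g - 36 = (g - 6)*(g - 3)*(g - 1)*(g + 2)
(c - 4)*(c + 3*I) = c^2 - 4*c + 3*I*c - 12*I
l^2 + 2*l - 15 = (l - 3)*(l + 5)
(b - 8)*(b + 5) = b^2 - 3*b - 40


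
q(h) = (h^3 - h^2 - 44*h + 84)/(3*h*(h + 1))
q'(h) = (3*h^2 - 2*h - 44)/(3*h*(h + 1)) - (h^3 - h^2 - 44*h + 84)/(3*h*(h + 1)^2) - (h^3 - h^2 - 44*h + 84)/(3*h^2*(h + 1))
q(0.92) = 8.20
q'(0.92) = -21.35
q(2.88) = -0.81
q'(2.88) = -0.25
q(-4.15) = 4.54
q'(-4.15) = 2.94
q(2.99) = -0.83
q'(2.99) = -0.16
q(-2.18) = 21.36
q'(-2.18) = 24.61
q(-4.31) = 4.09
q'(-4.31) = 2.66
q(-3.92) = 5.27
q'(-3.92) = 3.44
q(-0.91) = -498.41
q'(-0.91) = 5151.71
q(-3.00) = 10.00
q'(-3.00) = 7.72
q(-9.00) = -1.53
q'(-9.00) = 0.64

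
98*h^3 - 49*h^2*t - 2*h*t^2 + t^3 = (-7*h + t)*(-2*h + t)*(7*h + t)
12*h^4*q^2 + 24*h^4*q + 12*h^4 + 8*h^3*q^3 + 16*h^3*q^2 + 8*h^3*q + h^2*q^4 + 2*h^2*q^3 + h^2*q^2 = (2*h + q)*(6*h + q)*(h*q + h)^2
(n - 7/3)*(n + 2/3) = n^2 - 5*n/3 - 14/9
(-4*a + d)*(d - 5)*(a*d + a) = -4*a^2*d^2 + 16*a^2*d + 20*a^2 + a*d^3 - 4*a*d^2 - 5*a*d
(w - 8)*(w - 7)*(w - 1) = w^3 - 16*w^2 + 71*w - 56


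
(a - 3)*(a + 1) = a^2 - 2*a - 3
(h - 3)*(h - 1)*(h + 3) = h^3 - h^2 - 9*h + 9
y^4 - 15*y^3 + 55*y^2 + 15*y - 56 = (y - 8)*(y - 7)*(y - 1)*(y + 1)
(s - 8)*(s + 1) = s^2 - 7*s - 8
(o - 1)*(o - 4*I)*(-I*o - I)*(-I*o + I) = -o^4 + o^3 + 4*I*o^3 + o^2 - 4*I*o^2 - o - 4*I*o + 4*I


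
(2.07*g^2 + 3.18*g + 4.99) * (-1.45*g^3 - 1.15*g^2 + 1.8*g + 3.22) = -3.0015*g^5 - 6.9915*g^4 - 7.1665*g^3 + 6.6509*g^2 + 19.2216*g + 16.0678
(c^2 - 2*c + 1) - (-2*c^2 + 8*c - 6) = 3*c^2 - 10*c + 7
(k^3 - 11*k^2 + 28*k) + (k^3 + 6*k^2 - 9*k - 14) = 2*k^3 - 5*k^2 + 19*k - 14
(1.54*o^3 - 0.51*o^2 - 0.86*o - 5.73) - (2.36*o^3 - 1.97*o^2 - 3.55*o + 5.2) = -0.82*o^3 + 1.46*o^2 + 2.69*o - 10.93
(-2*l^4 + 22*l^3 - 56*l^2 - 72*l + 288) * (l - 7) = -2*l^5 + 36*l^4 - 210*l^3 + 320*l^2 + 792*l - 2016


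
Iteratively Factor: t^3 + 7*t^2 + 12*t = (t + 4)*(t^2 + 3*t) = (t + 3)*(t + 4)*(t)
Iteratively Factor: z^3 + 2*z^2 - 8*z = (z)*(z^2 + 2*z - 8) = z*(z - 2)*(z + 4)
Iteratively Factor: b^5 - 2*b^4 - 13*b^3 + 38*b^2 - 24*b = (b - 3)*(b^4 + b^3 - 10*b^2 + 8*b) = b*(b - 3)*(b^3 + b^2 - 10*b + 8) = b*(b - 3)*(b - 1)*(b^2 + 2*b - 8) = b*(b - 3)*(b - 2)*(b - 1)*(b + 4)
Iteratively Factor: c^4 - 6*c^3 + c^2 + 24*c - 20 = (c + 2)*(c^3 - 8*c^2 + 17*c - 10) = (c - 2)*(c + 2)*(c^2 - 6*c + 5) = (c - 2)*(c - 1)*(c + 2)*(c - 5)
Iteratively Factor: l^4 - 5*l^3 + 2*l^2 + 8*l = (l - 4)*(l^3 - l^2 - 2*l) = l*(l - 4)*(l^2 - l - 2) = l*(l - 4)*(l + 1)*(l - 2)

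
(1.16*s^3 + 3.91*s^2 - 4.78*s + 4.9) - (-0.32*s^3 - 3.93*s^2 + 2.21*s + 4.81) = 1.48*s^3 + 7.84*s^2 - 6.99*s + 0.0900000000000007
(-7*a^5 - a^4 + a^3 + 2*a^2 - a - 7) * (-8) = 56*a^5 + 8*a^4 - 8*a^3 - 16*a^2 + 8*a + 56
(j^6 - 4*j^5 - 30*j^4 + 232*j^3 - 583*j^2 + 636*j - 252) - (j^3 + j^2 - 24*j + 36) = j^6 - 4*j^5 - 30*j^4 + 231*j^3 - 584*j^2 + 660*j - 288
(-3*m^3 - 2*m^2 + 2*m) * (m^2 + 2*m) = -3*m^5 - 8*m^4 - 2*m^3 + 4*m^2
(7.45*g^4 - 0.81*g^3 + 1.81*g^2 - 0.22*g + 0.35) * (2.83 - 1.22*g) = -9.089*g^5 + 22.0717*g^4 - 4.5005*g^3 + 5.3907*g^2 - 1.0496*g + 0.9905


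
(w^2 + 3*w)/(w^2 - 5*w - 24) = w/(w - 8)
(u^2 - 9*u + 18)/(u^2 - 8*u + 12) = (u - 3)/(u - 2)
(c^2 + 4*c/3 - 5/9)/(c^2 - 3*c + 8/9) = (3*c + 5)/(3*c - 8)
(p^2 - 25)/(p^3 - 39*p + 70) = (p + 5)/(p^2 + 5*p - 14)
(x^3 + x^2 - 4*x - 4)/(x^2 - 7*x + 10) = (x^2 + 3*x + 2)/(x - 5)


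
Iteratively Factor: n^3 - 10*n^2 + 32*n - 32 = (n - 4)*(n^2 - 6*n + 8) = (n - 4)^2*(n - 2)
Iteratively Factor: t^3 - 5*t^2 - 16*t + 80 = (t + 4)*(t^2 - 9*t + 20) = (t - 5)*(t + 4)*(t - 4)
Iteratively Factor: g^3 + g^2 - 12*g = (g)*(g^2 + g - 12) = g*(g - 3)*(g + 4)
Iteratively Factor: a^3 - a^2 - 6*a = (a + 2)*(a^2 - 3*a) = (a - 3)*(a + 2)*(a)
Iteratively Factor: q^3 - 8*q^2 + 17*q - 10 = (q - 2)*(q^2 - 6*q + 5) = (q - 5)*(q - 2)*(q - 1)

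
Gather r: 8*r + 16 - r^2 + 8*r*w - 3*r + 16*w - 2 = -r^2 + r*(8*w + 5) + 16*w + 14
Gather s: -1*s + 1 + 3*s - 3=2*s - 2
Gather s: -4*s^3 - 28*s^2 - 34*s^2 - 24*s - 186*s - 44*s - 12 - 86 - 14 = -4*s^3 - 62*s^2 - 254*s - 112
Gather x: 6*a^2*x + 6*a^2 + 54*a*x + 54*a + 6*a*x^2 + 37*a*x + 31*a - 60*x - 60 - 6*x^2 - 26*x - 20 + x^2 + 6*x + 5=6*a^2 + 85*a + x^2*(6*a - 5) + x*(6*a^2 + 91*a - 80) - 75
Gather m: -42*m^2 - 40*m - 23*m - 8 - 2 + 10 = -42*m^2 - 63*m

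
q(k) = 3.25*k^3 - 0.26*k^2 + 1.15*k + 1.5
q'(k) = 9.75*k^2 - 0.52*k + 1.15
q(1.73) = 19.54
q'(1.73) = 29.43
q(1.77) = 20.74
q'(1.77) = 30.78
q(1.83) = 22.65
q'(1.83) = 32.85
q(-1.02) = -3.39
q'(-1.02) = 11.82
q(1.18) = 7.83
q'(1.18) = 14.11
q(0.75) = 3.59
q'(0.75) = 6.24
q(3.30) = 119.26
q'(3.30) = 105.61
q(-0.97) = -2.83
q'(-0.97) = 10.83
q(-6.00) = -716.76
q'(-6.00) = 355.27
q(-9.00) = -2399.16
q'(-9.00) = 795.58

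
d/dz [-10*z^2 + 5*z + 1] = 5 - 20*z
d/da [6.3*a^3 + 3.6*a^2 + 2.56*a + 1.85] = 18.9*a^2 + 7.2*a + 2.56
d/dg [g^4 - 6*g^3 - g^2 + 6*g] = 4*g^3 - 18*g^2 - 2*g + 6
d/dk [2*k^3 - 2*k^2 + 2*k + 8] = 6*k^2 - 4*k + 2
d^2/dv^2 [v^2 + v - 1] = 2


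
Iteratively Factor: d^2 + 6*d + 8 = (d + 2)*(d + 4)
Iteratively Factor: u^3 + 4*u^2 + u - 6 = (u + 2)*(u^2 + 2*u - 3) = (u - 1)*(u + 2)*(u + 3)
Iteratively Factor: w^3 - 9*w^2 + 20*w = (w - 5)*(w^2 - 4*w) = w*(w - 5)*(w - 4)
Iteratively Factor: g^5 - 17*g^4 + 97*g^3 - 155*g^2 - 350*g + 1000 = (g + 2)*(g^4 - 19*g^3 + 135*g^2 - 425*g + 500) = (g - 4)*(g + 2)*(g^3 - 15*g^2 + 75*g - 125) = (g - 5)*(g - 4)*(g + 2)*(g^2 - 10*g + 25) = (g - 5)^2*(g - 4)*(g + 2)*(g - 5)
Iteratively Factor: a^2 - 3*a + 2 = (a - 1)*(a - 2)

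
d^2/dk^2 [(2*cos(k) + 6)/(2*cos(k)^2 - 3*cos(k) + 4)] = 2*(36*sin(k)^4*cos(k) + 54*sin(k)^4 + 21*sin(k)^2 + 247*cos(k)/2 - 39*cos(3*k)/2 - 2*cos(5*k) - 105)/(2*sin(k)^2 + 3*cos(k) - 6)^3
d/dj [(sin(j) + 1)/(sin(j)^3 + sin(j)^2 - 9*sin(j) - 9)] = -sin(2*j)/((sin(j) - 3)^2*(sin(j) + 3)^2)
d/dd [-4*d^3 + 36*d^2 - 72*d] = -12*d^2 + 72*d - 72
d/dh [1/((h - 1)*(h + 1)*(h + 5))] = (-(h - 1)*(h + 1) - (h - 1)*(h + 5) - (h + 1)*(h + 5))/((h - 1)^2*(h + 1)^2*(h + 5)^2)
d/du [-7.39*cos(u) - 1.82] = 7.39*sin(u)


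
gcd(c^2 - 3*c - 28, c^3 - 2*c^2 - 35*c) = c - 7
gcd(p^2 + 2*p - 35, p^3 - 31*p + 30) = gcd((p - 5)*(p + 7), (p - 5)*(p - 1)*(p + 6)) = p - 5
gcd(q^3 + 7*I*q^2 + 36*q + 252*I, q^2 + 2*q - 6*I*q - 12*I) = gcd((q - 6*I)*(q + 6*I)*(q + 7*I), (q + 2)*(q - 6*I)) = q - 6*I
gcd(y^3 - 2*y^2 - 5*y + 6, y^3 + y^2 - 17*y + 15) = y^2 - 4*y + 3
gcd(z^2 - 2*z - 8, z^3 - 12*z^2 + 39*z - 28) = z - 4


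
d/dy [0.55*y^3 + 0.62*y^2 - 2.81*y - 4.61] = 1.65*y^2 + 1.24*y - 2.81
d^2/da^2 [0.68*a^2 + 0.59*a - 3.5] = 1.36000000000000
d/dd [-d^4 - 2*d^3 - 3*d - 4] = -4*d^3 - 6*d^2 - 3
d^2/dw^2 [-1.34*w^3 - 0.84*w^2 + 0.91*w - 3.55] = -8.04*w - 1.68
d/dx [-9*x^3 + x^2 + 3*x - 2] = -27*x^2 + 2*x + 3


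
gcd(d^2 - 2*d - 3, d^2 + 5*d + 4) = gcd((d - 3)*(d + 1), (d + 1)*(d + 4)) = d + 1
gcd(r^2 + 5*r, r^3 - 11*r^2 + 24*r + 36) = 1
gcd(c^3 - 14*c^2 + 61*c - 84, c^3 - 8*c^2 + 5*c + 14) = c - 7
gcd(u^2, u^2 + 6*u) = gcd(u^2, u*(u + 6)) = u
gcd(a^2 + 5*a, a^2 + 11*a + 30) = a + 5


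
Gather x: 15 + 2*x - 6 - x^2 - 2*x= 9 - x^2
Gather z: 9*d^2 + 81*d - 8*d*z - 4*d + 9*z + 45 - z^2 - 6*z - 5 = 9*d^2 + 77*d - z^2 + z*(3 - 8*d) + 40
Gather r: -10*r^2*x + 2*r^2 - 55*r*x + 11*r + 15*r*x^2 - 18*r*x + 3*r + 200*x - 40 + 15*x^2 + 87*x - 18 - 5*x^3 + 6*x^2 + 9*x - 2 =r^2*(2 - 10*x) + r*(15*x^2 - 73*x + 14) - 5*x^3 + 21*x^2 + 296*x - 60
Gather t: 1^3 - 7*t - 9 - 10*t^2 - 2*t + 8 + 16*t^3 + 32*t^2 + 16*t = 16*t^3 + 22*t^2 + 7*t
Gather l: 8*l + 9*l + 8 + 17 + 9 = 17*l + 34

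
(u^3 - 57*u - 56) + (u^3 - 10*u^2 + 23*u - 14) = 2*u^3 - 10*u^2 - 34*u - 70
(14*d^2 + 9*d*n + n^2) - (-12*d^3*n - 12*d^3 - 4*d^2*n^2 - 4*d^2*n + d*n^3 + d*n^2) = 12*d^3*n + 12*d^3 + 4*d^2*n^2 + 4*d^2*n + 14*d^2 - d*n^3 - d*n^2 + 9*d*n + n^2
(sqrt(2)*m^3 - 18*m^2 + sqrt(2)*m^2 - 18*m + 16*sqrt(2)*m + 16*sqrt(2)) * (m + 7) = sqrt(2)*m^4 - 18*m^3 + 8*sqrt(2)*m^3 - 144*m^2 + 23*sqrt(2)*m^2 - 126*m + 128*sqrt(2)*m + 112*sqrt(2)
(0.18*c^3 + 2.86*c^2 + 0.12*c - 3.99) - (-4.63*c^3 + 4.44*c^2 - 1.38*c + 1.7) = 4.81*c^3 - 1.58*c^2 + 1.5*c - 5.69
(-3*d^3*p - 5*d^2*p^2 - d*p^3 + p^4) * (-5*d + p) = 15*d^4*p + 22*d^3*p^2 - 6*d*p^4 + p^5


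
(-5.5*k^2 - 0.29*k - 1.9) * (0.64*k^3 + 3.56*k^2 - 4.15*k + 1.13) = -3.52*k^5 - 19.7656*k^4 + 20.5766*k^3 - 11.7755*k^2 + 7.5573*k - 2.147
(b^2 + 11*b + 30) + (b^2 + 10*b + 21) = 2*b^2 + 21*b + 51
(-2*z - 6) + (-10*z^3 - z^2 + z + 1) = -10*z^3 - z^2 - z - 5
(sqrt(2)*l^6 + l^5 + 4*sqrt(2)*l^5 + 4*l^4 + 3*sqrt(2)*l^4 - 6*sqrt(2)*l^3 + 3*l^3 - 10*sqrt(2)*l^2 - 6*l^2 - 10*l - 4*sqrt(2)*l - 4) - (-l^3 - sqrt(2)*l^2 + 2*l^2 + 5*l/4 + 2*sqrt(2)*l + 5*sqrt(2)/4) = sqrt(2)*l^6 + l^5 + 4*sqrt(2)*l^5 + 4*l^4 + 3*sqrt(2)*l^4 - 6*sqrt(2)*l^3 + 4*l^3 - 9*sqrt(2)*l^2 - 8*l^2 - 45*l/4 - 6*sqrt(2)*l - 4 - 5*sqrt(2)/4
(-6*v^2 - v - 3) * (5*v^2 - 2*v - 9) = -30*v^4 + 7*v^3 + 41*v^2 + 15*v + 27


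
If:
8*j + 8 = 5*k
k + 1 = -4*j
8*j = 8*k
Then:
No Solution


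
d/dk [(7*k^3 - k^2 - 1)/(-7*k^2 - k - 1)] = (k*(2 - 21*k)*(7*k^2 + k + 1) - (14*k + 1)*(-7*k^3 + k^2 + 1))/(7*k^2 + k + 1)^2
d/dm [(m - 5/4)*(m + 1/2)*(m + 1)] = 3*m^2 + m/2 - 11/8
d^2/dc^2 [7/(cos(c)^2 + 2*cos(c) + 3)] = 7*(-8*sin(c)^4 - 12*sin(c)^2 + 27*cos(c) - 3*cos(3*c) + 24)/(2*(-sin(c)^2 + 2*cos(c) + 4)^3)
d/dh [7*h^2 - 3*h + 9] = 14*h - 3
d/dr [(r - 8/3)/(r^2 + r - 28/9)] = 9*(-9*r^2 + 48*r - 4)/(81*r^4 + 162*r^3 - 423*r^2 - 504*r + 784)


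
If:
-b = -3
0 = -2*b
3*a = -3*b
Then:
No Solution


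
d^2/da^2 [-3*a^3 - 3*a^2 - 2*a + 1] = -18*a - 6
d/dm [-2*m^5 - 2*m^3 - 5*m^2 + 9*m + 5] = -10*m^4 - 6*m^2 - 10*m + 9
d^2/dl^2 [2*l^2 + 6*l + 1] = 4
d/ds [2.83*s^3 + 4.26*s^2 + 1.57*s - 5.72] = 8.49*s^2 + 8.52*s + 1.57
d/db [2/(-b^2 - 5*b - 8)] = 2*(2*b + 5)/(b^2 + 5*b + 8)^2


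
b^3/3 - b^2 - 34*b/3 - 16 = (b/3 + 1)*(b - 8)*(b + 2)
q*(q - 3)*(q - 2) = q^3 - 5*q^2 + 6*q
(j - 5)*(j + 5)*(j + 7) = j^3 + 7*j^2 - 25*j - 175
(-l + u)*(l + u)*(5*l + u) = -5*l^3 - l^2*u + 5*l*u^2 + u^3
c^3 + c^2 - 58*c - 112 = (c - 8)*(c + 2)*(c + 7)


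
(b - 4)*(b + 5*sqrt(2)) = b^2 - 4*b + 5*sqrt(2)*b - 20*sqrt(2)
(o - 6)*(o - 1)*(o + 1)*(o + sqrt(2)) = o^4 - 6*o^3 + sqrt(2)*o^3 - 6*sqrt(2)*o^2 - o^2 - sqrt(2)*o + 6*o + 6*sqrt(2)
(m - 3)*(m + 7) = m^2 + 4*m - 21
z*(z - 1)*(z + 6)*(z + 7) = z^4 + 12*z^3 + 29*z^2 - 42*z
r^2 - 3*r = r*(r - 3)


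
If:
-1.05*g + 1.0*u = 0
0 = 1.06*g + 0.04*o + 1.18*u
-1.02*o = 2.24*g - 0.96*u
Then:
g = 0.00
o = 0.00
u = 0.00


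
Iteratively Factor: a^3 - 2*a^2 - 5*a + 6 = (a - 3)*(a^2 + a - 2) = (a - 3)*(a + 2)*(a - 1)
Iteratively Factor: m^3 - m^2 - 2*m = (m)*(m^2 - m - 2) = m*(m + 1)*(m - 2)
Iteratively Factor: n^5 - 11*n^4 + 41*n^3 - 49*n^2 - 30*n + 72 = (n - 4)*(n^4 - 7*n^3 + 13*n^2 + 3*n - 18) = (n - 4)*(n - 3)*(n^3 - 4*n^2 + n + 6) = (n - 4)*(n - 3)*(n - 2)*(n^2 - 2*n - 3) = (n - 4)*(n - 3)*(n - 2)*(n + 1)*(n - 3)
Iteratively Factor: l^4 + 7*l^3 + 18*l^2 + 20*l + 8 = (l + 1)*(l^3 + 6*l^2 + 12*l + 8) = (l + 1)*(l + 2)*(l^2 + 4*l + 4) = (l + 1)*(l + 2)^2*(l + 2)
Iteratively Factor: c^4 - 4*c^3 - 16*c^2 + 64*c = (c - 4)*(c^3 - 16*c) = (c - 4)*(c + 4)*(c^2 - 4*c) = (c - 4)^2*(c + 4)*(c)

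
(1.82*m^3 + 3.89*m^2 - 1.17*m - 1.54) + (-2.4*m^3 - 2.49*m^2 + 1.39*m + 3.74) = -0.58*m^3 + 1.4*m^2 + 0.22*m + 2.2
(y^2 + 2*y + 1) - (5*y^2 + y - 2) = -4*y^2 + y + 3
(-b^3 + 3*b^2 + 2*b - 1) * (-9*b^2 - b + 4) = 9*b^5 - 26*b^4 - 25*b^3 + 19*b^2 + 9*b - 4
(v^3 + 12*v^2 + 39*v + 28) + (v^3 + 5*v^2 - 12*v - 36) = 2*v^3 + 17*v^2 + 27*v - 8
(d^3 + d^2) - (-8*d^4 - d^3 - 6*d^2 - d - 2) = 8*d^4 + 2*d^3 + 7*d^2 + d + 2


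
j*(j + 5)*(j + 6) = j^3 + 11*j^2 + 30*j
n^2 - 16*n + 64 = (n - 8)^2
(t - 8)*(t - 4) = t^2 - 12*t + 32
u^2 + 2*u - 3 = (u - 1)*(u + 3)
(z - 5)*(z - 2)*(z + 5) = z^3 - 2*z^2 - 25*z + 50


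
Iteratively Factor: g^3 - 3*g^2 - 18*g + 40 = (g - 5)*(g^2 + 2*g - 8) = (g - 5)*(g + 4)*(g - 2)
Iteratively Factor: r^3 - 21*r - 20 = (r - 5)*(r^2 + 5*r + 4) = (r - 5)*(r + 4)*(r + 1)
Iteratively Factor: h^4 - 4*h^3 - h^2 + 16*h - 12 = (h + 2)*(h^3 - 6*h^2 + 11*h - 6) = (h - 2)*(h + 2)*(h^2 - 4*h + 3) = (h - 3)*(h - 2)*(h + 2)*(h - 1)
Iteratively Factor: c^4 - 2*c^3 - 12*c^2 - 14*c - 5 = (c - 5)*(c^3 + 3*c^2 + 3*c + 1) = (c - 5)*(c + 1)*(c^2 + 2*c + 1) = (c - 5)*(c + 1)^2*(c + 1)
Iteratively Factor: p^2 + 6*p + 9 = (p + 3)*(p + 3)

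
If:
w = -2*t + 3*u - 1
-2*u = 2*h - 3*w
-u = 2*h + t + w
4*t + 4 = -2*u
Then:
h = 27/58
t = -26/29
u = -6/29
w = 5/29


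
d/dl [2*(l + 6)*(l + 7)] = 4*l + 26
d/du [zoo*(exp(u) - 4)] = zoo*exp(u)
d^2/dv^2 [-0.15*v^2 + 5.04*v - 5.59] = -0.300000000000000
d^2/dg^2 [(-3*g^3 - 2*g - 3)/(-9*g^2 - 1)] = 18*(15*g^3 + 81*g^2 - 5*g - 3)/(729*g^6 + 243*g^4 + 27*g^2 + 1)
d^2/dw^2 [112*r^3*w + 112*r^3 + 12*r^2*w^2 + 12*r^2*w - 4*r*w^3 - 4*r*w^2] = 8*r*(3*r - 3*w - 1)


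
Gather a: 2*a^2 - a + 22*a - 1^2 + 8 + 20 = 2*a^2 + 21*a + 27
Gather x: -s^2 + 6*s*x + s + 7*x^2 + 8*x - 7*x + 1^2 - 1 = -s^2 + s + 7*x^2 + x*(6*s + 1)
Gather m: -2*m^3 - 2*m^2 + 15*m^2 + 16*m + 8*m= -2*m^3 + 13*m^2 + 24*m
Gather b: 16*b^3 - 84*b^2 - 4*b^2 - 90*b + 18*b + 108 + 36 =16*b^3 - 88*b^2 - 72*b + 144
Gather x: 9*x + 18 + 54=9*x + 72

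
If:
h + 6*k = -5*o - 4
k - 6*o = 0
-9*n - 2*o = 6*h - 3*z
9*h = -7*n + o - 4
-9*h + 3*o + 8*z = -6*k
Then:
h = -3955/5386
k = -1287/2693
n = 973/2693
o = -429/5386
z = -1179/2693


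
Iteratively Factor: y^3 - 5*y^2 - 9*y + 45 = (y + 3)*(y^2 - 8*y + 15) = (y - 5)*(y + 3)*(y - 3)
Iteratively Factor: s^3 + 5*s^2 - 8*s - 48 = (s - 3)*(s^2 + 8*s + 16) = (s - 3)*(s + 4)*(s + 4)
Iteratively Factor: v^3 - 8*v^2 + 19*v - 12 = (v - 1)*(v^2 - 7*v + 12) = (v - 4)*(v - 1)*(v - 3)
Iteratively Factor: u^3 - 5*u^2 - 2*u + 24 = (u - 3)*(u^2 - 2*u - 8) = (u - 3)*(u + 2)*(u - 4)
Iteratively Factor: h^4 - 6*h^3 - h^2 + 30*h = (h - 5)*(h^3 - h^2 - 6*h) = (h - 5)*(h - 3)*(h^2 + 2*h) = (h - 5)*(h - 3)*(h + 2)*(h)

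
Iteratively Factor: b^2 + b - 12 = (b + 4)*(b - 3)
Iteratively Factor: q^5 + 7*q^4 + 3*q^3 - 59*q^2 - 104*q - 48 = (q + 1)*(q^4 + 6*q^3 - 3*q^2 - 56*q - 48) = (q + 1)*(q + 4)*(q^3 + 2*q^2 - 11*q - 12) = (q + 1)*(q + 4)^2*(q^2 - 2*q - 3) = (q - 3)*(q + 1)*(q + 4)^2*(q + 1)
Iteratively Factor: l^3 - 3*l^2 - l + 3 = (l + 1)*(l^2 - 4*l + 3) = (l - 3)*(l + 1)*(l - 1)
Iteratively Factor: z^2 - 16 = (z - 4)*(z + 4)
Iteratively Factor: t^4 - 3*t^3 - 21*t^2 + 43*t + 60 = (t + 4)*(t^3 - 7*t^2 + 7*t + 15) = (t - 3)*(t + 4)*(t^2 - 4*t - 5) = (t - 3)*(t + 1)*(t + 4)*(t - 5)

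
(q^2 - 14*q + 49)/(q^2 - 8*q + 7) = (q - 7)/(q - 1)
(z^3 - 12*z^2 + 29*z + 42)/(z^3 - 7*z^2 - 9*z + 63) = (z^2 - 5*z - 6)/(z^2 - 9)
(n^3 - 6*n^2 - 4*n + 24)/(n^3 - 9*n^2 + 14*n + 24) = (n^2 - 4)/(n^2 - 3*n - 4)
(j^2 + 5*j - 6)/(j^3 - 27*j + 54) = (j - 1)/(j^2 - 6*j + 9)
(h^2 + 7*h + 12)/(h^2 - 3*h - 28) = (h + 3)/(h - 7)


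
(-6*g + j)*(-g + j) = 6*g^2 - 7*g*j + j^2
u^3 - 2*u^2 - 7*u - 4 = (u - 4)*(u + 1)^2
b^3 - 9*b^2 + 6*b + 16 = (b - 8)*(b - 2)*(b + 1)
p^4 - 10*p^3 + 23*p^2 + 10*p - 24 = (p - 6)*(p - 4)*(p - 1)*(p + 1)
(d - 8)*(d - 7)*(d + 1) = d^3 - 14*d^2 + 41*d + 56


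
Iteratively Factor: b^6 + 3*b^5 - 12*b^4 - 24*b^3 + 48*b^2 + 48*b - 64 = (b + 2)*(b^5 + b^4 - 14*b^3 + 4*b^2 + 40*b - 32) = (b - 2)*(b + 2)*(b^4 + 3*b^3 - 8*b^2 - 12*b + 16) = (b - 2)*(b - 1)*(b + 2)*(b^3 + 4*b^2 - 4*b - 16) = (b - 2)^2*(b - 1)*(b + 2)*(b^2 + 6*b + 8) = (b - 2)^2*(b - 1)*(b + 2)*(b + 4)*(b + 2)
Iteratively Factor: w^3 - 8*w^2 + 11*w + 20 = (w - 4)*(w^2 - 4*w - 5) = (w - 5)*(w - 4)*(w + 1)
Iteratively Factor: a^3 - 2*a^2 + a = (a - 1)*(a^2 - a) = a*(a - 1)*(a - 1)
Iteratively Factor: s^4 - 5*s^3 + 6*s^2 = (s - 3)*(s^3 - 2*s^2) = s*(s - 3)*(s^2 - 2*s) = s^2*(s - 3)*(s - 2)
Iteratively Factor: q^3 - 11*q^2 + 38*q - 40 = (q - 2)*(q^2 - 9*q + 20) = (q - 5)*(q - 2)*(q - 4)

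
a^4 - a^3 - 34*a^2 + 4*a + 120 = (a - 6)*(a - 2)*(a + 2)*(a + 5)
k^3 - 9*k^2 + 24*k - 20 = (k - 5)*(k - 2)^2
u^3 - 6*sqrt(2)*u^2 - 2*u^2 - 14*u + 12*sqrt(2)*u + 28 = (u - 2)*(u - 7*sqrt(2))*(u + sqrt(2))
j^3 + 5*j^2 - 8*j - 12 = (j - 2)*(j + 1)*(j + 6)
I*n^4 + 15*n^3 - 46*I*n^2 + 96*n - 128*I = (n - 8*I)^2*(n + 2*I)*(I*n + 1)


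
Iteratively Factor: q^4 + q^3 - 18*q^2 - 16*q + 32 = (q - 1)*(q^3 + 2*q^2 - 16*q - 32) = (q - 4)*(q - 1)*(q^2 + 6*q + 8) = (q - 4)*(q - 1)*(q + 4)*(q + 2)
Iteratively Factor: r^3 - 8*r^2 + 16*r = (r - 4)*(r^2 - 4*r) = r*(r - 4)*(r - 4)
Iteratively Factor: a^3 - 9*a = (a + 3)*(a^2 - 3*a) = a*(a + 3)*(a - 3)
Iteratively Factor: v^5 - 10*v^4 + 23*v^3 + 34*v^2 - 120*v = (v)*(v^4 - 10*v^3 + 23*v^2 + 34*v - 120) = v*(v - 5)*(v^3 - 5*v^2 - 2*v + 24) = v*(v - 5)*(v - 3)*(v^2 - 2*v - 8) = v*(v - 5)*(v - 4)*(v - 3)*(v + 2)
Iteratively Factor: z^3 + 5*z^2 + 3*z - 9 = (z + 3)*(z^2 + 2*z - 3) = (z - 1)*(z + 3)*(z + 3)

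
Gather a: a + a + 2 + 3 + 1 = 2*a + 6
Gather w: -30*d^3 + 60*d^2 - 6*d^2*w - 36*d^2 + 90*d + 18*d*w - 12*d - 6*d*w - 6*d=-30*d^3 + 24*d^2 + 72*d + w*(-6*d^2 + 12*d)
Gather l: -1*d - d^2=-d^2 - d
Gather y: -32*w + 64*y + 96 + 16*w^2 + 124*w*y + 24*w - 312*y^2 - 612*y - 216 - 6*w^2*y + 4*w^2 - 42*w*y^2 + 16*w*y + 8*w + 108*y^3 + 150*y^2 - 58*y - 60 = 20*w^2 + 108*y^3 + y^2*(-42*w - 162) + y*(-6*w^2 + 140*w - 606) - 180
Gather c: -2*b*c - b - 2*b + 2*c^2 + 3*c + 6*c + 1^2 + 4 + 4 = -3*b + 2*c^2 + c*(9 - 2*b) + 9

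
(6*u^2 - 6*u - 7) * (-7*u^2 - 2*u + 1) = -42*u^4 + 30*u^3 + 67*u^2 + 8*u - 7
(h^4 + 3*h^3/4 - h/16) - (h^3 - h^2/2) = h^4 - h^3/4 + h^2/2 - h/16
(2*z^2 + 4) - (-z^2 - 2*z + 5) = 3*z^2 + 2*z - 1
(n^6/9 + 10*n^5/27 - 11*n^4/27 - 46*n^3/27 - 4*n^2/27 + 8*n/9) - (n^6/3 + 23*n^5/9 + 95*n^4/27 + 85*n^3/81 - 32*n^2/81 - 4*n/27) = -2*n^6/9 - 59*n^5/27 - 106*n^4/27 - 223*n^3/81 + 20*n^2/81 + 28*n/27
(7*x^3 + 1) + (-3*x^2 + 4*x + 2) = 7*x^3 - 3*x^2 + 4*x + 3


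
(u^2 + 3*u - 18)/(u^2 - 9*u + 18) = (u + 6)/(u - 6)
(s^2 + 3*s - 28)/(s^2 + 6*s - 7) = (s - 4)/(s - 1)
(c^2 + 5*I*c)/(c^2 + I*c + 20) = c/(c - 4*I)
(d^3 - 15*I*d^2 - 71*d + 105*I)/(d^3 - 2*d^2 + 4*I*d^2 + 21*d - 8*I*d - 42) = (d^2 - 12*I*d - 35)/(d^2 + d*(-2 + 7*I) - 14*I)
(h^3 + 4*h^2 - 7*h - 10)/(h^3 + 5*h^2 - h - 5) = (h - 2)/(h - 1)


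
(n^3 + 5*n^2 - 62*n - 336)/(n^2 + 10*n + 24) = (n^2 - n - 56)/(n + 4)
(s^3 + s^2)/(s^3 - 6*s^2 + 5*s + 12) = s^2/(s^2 - 7*s + 12)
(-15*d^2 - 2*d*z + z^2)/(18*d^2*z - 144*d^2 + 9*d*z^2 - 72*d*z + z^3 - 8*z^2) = (-5*d + z)/(6*d*z - 48*d + z^2 - 8*z)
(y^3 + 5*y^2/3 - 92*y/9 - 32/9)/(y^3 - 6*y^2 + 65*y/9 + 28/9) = (3*y^2 + 4*y - 32)/(3*y^2 - 19*y + 28)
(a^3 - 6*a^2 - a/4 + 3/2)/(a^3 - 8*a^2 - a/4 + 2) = (a - 6)/(a - 8)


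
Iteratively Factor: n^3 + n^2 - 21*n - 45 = (n + 3)*(n^2 - 2*n - 15) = (n - 5)*(n + 3)*(n + 3)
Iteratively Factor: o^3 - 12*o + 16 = (o - 2)*(o^2 + 2*o - 8) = (o - 2)^2*(o + 4)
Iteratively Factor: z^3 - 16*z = (z + 4)*(z^2 - 4*z) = (z - 4)*(z + 4)*(z)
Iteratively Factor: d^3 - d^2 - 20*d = (d)*(d^2 - d - 20) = d*(d + 4)*(d - 5)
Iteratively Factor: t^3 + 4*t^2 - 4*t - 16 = (t - 2)*(t^2 + 6*t + 8) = (t - 2)*(t + 4)*(t + 2)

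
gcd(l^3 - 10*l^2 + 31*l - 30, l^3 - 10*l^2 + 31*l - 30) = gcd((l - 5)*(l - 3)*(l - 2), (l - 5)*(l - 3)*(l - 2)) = l^3 - 10*l^2 + 31*l - 30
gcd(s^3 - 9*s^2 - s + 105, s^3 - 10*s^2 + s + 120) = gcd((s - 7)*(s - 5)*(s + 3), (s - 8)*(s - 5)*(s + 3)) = s^2 - 2*s - 15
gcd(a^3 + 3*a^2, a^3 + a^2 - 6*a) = a^2 + 3*a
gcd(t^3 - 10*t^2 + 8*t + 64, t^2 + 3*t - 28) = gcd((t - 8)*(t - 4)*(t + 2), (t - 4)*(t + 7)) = t - 4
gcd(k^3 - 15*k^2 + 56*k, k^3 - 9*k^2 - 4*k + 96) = k - 8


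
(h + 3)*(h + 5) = h^2 + 8*h + 15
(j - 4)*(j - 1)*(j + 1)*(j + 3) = j^4 - j^3 - 13*j^2 + j + 12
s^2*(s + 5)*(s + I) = s^4 + 5*s^3 + I*s^3 + 5*I*s^2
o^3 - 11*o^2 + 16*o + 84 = (o - 7)*(o - 6)*(o + 2)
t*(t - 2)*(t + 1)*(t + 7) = t^4 + 6*t^3 - 9*t^2 - 14*t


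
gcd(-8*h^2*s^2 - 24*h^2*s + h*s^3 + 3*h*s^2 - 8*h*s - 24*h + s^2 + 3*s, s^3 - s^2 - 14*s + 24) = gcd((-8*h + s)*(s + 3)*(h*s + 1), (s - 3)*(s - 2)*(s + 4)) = 1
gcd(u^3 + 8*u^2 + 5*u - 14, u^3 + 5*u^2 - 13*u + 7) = u^2 + 6*u - 7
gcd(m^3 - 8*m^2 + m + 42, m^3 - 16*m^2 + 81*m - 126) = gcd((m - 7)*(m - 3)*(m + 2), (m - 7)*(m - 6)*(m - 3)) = m^2 - 10*m + 21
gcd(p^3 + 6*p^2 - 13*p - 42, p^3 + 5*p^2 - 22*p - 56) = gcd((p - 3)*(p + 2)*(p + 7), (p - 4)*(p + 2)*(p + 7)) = p^2 + 9*p + 14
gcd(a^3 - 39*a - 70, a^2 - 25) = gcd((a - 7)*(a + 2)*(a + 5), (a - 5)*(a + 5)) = a + 5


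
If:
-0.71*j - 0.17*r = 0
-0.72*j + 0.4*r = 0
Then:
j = 0.00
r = 0.00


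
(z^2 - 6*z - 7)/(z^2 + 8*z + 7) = (z - 7)/(z + 7)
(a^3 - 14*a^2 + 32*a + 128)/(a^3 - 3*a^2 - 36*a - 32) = (a^2 - 6*a - 16)/(a^2 + 5*a + 4)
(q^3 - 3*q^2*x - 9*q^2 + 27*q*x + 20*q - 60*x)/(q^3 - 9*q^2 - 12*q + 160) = (q^2 - 3*q*x - 4*q + 12*x)/(q^2 - 4*q - 32)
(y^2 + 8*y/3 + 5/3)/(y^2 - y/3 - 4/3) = (3*y + 5)/(3*y - 4)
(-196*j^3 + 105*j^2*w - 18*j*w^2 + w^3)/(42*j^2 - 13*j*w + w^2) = (28*j^2 - 11*j*w + w^2)/(-6*j + w)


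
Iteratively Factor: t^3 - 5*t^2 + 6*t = (t - 3)*(t^2 - 2*t) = t*(t - 3)*(t - 2)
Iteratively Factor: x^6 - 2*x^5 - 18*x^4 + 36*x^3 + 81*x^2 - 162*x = (x + 3)*(x^5 - 5*x^4 - 3*x^3 + 45*x^2 - 54*x) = (x - 2)*(x + 3)*(x^4 - 3*x^3 - 9*x^2 + 27*x) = (x - 3)*(x - 2)*(x + 3)*(x^3 - 9*x) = x*(x - 3)*(x - 2)*(x + 3)*(x^2 - 9) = x*(x - 3)^2*(x - 2)*(x + 3)*(x + 3)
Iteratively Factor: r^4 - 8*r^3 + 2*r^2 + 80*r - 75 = (r + 3)*(r^3 - 11*r^2 + 35*r - 25) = (r - 5)*(r + 3)*(r^2 - 6*r + 5) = (r - 5)*(r - 1)*(r + 3)*(r - 5)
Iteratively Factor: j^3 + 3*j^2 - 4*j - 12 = (j + 3)*(j^2 - 4) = (j + 2)*(j + 3)*(j - 2)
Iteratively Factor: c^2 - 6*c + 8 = (c - 2)*(c - 4)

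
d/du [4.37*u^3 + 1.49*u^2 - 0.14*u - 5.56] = 13.11*u^2 + 2.98*u - 0.14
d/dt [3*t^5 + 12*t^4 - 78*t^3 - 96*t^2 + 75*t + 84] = 15*t^4 + 48*t^3 - 234*t^2 - 192*t + 75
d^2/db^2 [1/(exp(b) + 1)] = (exp(b) - 1)*exp(b)/(exp(b) + 1)^3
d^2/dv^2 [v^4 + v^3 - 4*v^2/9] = 12*v^2 + 6*v - 8/9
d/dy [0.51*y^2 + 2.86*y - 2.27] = 1.02*y + 2.86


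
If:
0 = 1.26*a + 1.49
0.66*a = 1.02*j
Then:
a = -1.18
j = -0.77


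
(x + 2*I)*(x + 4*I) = x^2 + 6*I*x - 8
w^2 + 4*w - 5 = (w - 1)*(w + 5)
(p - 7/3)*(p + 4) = p^2 + 5*p/3 - 28/3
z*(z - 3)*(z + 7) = z^3 + 4*z^2 - 21*z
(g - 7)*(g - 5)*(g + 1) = g^3 - 11*g^2 + 23*g + 35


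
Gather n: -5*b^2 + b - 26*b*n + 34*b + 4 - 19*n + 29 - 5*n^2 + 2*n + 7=-5*b^2 + 35*b - 5*n^2 + n*(-26*b - 17) + 40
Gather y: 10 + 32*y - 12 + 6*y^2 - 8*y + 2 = 6*y^2 + 24*y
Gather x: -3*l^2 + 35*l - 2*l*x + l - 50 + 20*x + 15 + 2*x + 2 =-3*l^2 + 36*l + x*(22 - 2*l) - 33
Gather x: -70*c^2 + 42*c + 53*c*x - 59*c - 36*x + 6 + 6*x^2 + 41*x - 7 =-70*c^2 - 17*c + 6*x^2 + x*(53*c + 5) - 1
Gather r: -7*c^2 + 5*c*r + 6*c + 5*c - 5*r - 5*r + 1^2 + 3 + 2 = -7*c^2 + 11*c + r*(5*c - 10) + 6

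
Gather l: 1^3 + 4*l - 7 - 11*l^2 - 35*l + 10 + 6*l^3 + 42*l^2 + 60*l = 6*l^3 + 31*l^2 + 29*l + 4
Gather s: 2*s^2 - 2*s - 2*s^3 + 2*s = -2*s^3 + 2*s^2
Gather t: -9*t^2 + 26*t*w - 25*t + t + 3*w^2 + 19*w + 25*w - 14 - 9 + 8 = -9*t^2 + t*(26*w - 24) + 3*w^2 + 44*w - 15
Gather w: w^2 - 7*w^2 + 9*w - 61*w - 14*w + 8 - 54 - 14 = -6*w^2 - 66*w - 60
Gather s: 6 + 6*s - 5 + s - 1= 7*s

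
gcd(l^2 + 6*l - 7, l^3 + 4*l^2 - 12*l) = 1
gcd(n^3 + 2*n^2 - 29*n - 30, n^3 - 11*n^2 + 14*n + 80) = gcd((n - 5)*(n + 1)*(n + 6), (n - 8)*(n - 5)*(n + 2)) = n - 5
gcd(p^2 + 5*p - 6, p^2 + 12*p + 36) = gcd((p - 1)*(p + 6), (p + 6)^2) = p + 6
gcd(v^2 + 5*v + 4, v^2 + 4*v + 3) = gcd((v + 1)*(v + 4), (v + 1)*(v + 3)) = v + 1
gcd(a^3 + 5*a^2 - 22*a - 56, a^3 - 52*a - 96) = a + 2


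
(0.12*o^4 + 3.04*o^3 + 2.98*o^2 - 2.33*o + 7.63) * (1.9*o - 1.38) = 0.228*o^5 + 5.6104*o^4 + 1.4668*o^3 - 8.5394*o^2 + 17.7124*o - 10.5294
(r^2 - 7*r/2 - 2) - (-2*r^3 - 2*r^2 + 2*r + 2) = 2*r^3 + 3*r^2 - 11*r/2 - 4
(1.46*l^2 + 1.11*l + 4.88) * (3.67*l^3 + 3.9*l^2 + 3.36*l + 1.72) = 5.3582*l^5 + 9.7677*l^4 + 27.1442*l^3 + 25.2728*l^2 + 18.306*l + 8.3936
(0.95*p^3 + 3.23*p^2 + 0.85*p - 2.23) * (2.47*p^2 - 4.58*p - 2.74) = 2.3465*p^5 + 3.6271*p^4 - 15.2969*p^3 - 18.2513*p^2 + 7.8844*p + 6.1102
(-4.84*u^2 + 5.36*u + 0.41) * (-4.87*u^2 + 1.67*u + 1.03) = 23.5708*u^4 - 34.186*u^3 + 1.9693*u^2 + 6.2055*u + 0.4223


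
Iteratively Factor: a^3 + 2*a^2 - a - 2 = (a + 1)*(a^2 + a - 2) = (a - 1)*(a + 1)*(a + 2)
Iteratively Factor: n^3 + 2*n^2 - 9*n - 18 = (n - 3)*(n^2 + 5*n + 6) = (n - 3)*(n + 2)*(n + 3)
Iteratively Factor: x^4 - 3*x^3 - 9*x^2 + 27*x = (x)*(x^3 - 3*x^2 - 9*x + 27) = x*(x - 3)*(x^2 - 9) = x*(x - 3)*(x + 3)*(x - 3)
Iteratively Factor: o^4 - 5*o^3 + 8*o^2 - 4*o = (o - 1)*(o^3 - 4*o^2 + 4*o) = (o - 2)*(o - 1)*(o^2 - 2*o) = (o - 2)^2*(o - 1)*(o)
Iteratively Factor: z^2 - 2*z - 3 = (z - 3)*(z + 1)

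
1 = 1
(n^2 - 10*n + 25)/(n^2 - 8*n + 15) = (n - 5)/(n - 3)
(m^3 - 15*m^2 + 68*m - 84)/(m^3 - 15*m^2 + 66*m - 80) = (m^2 - 13*m + 42)/(m^2 - 13*m + 40)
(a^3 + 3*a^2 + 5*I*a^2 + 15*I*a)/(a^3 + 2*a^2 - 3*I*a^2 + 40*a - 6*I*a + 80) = a*(a + 3)/(a^2 + 2*a*(1 - 4*I) - 16*I)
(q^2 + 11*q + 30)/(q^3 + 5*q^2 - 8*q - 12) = (q + 5)/(q^2 - q - 2)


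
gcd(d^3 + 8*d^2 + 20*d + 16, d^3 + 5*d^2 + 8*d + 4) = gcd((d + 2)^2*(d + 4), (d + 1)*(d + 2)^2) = d^2 + 4*d + 4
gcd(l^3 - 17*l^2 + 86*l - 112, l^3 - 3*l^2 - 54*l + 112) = l^2 - 10*l + 16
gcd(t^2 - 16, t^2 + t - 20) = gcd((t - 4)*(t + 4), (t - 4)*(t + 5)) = t - 4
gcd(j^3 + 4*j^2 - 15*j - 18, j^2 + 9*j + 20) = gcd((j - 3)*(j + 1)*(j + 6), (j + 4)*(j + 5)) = 1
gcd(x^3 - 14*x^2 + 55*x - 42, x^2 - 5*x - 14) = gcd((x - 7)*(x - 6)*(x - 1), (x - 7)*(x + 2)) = x - 7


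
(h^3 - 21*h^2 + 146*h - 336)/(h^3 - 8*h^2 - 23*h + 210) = (h - 8)/(h + 5)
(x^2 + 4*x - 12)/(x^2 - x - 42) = (x - 2)/(x - 7)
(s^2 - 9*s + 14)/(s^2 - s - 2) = (s - 7)/(s + 1)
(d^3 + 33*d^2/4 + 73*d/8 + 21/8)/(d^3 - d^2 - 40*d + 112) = (8*d^2 + 10*d + 3)/(8*(d^2 - 8*d + 16))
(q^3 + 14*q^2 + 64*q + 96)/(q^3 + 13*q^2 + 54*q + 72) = (q + 4)/(q + 3)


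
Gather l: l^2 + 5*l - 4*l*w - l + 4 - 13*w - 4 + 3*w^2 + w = l^2 + l*(4 - 4*w) + 3*w^2 - 12*w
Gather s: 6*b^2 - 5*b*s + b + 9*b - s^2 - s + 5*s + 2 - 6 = 6*b^2 + 10*b - s^2 + s*(4 - 5*b) - 4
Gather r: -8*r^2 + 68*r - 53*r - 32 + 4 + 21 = -8*r^2 + 15*r - 7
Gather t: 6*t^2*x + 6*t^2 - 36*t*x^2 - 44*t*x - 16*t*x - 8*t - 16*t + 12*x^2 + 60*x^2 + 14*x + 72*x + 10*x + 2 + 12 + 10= t^2*(6*x + 6) + t*(-36*x^2 - 60*x - 24) + 72*x^2 + 96*x + 24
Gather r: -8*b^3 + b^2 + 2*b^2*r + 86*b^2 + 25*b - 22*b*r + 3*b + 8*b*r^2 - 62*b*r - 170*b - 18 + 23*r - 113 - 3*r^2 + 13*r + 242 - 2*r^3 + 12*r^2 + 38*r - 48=-8*b^3 + 87*b^2 - 142*b - 2*r^3 + r^2*(8*b + 9) + r*(2*b^2 - 84*b + 74) + 63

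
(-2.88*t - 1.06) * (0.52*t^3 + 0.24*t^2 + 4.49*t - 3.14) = -1.4976*t^4 - 1.2424*t^3 - 13.1856*t^2 + 4.2838*t + 3.3284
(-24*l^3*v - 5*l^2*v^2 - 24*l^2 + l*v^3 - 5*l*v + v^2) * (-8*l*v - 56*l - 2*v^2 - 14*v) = 192*l^4*v^2 + 1344*l^4*v + 88*l^3*v^3 + 616*l^3*v^2 + 192*l^3*v + 1344*l^3 + 2*l^2*v^4 + 14*l^2*v^3 + 88*l^2*v^2 + 616*l^2*v - 2*l*v^5 - 14*l*v^4 + 2*l*v^3 + 14*l*v^2 - 2*v^4 - 14*v^3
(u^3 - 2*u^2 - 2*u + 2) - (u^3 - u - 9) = -2*u^2 - u + 11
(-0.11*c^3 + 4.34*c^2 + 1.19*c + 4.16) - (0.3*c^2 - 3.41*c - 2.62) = -0.11*c^3 + 4.04*c^2 + 4.6*c + 6.78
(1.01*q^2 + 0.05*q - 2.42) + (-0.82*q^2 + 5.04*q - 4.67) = 0.19*q^2 + 5.09*q - 7.09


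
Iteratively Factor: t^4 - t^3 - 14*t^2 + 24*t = (t - 3)*(t^3 + 2*t^2 - 8*t) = (t - 3)*(t + 4)*(t^2 - 2*t) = t*(t - 3)*(t + 4)*(t - 2)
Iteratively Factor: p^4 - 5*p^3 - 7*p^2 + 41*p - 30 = (p - 5)*(p^3 - 7*p + 6) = (p - 5)*(p - 1)*(p^2 + p - 6) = (p - 5)*(p - 2)*(p - 1)*(p + 3)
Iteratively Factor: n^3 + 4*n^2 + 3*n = (n)*(n^2 + 4*n + 3) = n*(n + 3)*(n + 1)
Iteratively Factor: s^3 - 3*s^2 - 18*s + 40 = (s - 2)*(s^2 - s - 20) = (s - 5)*(s - 2)*(s + 4)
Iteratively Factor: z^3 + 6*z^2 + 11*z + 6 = (z + 3)*(z^2 + 3*z + 2) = (z + 2)*(z + 3)*(z + 1)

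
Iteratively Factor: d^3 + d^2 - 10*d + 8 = (d - 2)*(d^2 + 3*d - 4) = (d - 2)*(d + 4)*(d - 1)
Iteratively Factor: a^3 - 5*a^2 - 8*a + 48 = (a - 4)*(a^2 - a - 12) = (a - 4)*(a + 3)*(a - 4)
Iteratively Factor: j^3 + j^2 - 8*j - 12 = (j + 2)*(j^2 - j - 6) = (j - 3)*(j + 2)*(j + 2)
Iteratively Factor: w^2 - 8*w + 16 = (w - 4)*(w - 4)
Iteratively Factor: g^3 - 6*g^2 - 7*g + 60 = (g - 4)*(g^2 - 2*g - 15) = (g - 5)*(g - 4)*(g + 3)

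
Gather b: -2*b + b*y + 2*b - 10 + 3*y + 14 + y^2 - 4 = b*y + y^2 + 3*y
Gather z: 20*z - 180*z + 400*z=240*z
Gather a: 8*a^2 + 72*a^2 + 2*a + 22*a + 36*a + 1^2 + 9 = 80*a^2 + 60*a + 10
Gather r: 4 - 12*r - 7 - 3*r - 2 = -15*r - 5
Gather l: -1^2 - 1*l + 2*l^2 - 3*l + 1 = 2*l^2 - 4*l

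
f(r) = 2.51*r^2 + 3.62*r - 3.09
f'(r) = 5.02*r + 3.62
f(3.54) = 41.18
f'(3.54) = 21.39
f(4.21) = 56.64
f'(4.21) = 24.75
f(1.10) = 3.93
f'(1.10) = 9.14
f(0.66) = 0.39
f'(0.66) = 6.93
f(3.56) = 41.61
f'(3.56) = 21.49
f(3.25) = 35.19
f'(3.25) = 19.94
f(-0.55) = -4.32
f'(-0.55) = 0.86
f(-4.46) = 30.69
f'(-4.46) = -18.77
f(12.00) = 401.79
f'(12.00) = 63.86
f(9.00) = 232.80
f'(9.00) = 48.80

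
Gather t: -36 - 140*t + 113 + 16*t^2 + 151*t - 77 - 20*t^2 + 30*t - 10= -4*t^2 + 41*t - 10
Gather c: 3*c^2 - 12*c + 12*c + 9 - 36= 3*c^2 - 27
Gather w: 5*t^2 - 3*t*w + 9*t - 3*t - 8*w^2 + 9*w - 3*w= 5*t^2 + 6*t - 8*w^2 + w*(6 - 3*t)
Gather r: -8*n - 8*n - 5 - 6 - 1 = -16*n - 12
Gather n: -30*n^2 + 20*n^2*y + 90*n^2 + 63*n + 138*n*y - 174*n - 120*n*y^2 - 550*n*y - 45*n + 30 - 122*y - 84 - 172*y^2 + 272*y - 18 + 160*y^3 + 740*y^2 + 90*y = n^2*(20*y + 60) + n*(-120*y^2 - 412*y - 156) + 160*y^3 + 568*y^2 + 240*y - 72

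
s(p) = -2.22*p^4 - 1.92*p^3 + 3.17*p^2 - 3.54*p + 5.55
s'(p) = -8.88*p^3 - 5.76*p^2 + 6.34*p - 3.54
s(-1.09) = 12.53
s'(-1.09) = -5.79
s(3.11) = -240.23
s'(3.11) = -306.65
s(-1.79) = 10.26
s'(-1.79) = 17.59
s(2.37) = -80.63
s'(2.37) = -139.08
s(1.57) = -13.11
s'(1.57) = -42.15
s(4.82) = -1351.10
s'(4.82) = -1101.18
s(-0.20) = 6.40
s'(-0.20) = -4.97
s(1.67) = -17.73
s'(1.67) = -50.37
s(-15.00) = -105135.60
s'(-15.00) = 28575.36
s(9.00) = -15734.64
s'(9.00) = -6886.56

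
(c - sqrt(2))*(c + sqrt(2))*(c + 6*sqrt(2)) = c^3 + 6*sqrt(2)*c^2 - 2*c - 12*sqrt(2)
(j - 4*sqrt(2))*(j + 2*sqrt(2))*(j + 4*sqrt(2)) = j^3 + 2*sqrt(2)*j^2 - 32*j - 64*sqrt(2)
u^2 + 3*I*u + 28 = (u - 4*I)*(u + 7*I)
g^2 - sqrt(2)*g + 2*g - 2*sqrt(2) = (g + 2)*(g - sqrt(2))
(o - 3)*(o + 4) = o^2 + o - 12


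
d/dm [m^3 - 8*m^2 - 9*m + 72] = 3*m^2 - 16*m - 9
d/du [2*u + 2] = 2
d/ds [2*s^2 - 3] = 4*s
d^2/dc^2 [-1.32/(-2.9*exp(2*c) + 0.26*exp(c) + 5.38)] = ((0.3432 - 15.312*exp(c))*(-2.9*exp(2*c) + 0.26*exp(c) + 5.38) - 1.32*(5.8*exp(c) - 0.26)*(11.6*exp(c) - 0.52)*exp(c))*exp(c)/(-2.9*exp(2*c) + 0.26*exp(c) + 5.38)^3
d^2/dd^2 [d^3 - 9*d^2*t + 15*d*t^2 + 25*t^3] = 6*d - 18*t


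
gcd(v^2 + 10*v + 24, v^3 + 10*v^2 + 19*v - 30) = v + 6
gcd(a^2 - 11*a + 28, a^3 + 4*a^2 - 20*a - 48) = a - 4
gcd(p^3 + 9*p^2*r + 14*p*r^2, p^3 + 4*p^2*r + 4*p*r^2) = p^2 + 2*p*r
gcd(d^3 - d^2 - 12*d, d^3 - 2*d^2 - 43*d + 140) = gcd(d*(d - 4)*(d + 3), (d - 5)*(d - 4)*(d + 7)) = d - 4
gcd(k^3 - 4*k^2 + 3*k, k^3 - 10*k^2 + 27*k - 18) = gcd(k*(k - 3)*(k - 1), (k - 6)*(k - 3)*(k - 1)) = k^2 - 4*k + 3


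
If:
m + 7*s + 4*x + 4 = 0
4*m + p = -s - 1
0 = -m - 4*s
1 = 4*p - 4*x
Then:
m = -4/63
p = -16/21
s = 1/63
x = -85/84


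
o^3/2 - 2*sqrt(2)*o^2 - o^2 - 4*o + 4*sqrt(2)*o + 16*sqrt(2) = (o/2 + 1)*(o - 4)*(o - 4*sqrt(2))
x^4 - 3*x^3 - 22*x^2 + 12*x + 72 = (x - 6)*(x - 2)*(x + 2)*(x + 3)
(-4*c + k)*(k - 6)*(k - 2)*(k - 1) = -4*c*k^3 + 36*c*k^2 - 80*c*k + 48*c + k^4 - 9*k^3 + 20*k^2 - 12*k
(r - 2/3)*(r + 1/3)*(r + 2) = r^3 + 5*r^2/3 - 8*r/9 - 4/9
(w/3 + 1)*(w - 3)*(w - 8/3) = w^3/3 - 8*w^2/9 - 3*w + 8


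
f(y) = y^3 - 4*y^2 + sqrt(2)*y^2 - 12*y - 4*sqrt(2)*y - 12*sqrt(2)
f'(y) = 3*y^2 - 8*y + 2*sqrt(2)*y - 12 - 4*sqrt(2)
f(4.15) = -63.31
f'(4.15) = 12.55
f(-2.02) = -0.10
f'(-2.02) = 5.03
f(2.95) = -65.89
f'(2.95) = -6.81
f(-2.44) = -3.81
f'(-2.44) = 12.82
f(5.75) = -13.88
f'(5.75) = 51.79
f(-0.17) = -14.05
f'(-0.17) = -16.69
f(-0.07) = -15.75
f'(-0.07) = -17.28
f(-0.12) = -14.89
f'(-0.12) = -16.99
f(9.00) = 343.67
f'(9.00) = 178.80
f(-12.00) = -1905.44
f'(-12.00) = 476.40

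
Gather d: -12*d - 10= -12*d - 10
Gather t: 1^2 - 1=0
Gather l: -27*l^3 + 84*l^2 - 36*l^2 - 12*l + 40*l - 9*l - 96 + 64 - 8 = -27*l^3 + 48*l^2 + 19*l - 40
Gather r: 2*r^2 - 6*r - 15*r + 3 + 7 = 2*r^2 - 21*r + 10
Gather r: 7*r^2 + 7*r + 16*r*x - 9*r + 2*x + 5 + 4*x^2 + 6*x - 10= 7*r^2 + r*(16*x - 2) + 4*x^2 + 8*x - 5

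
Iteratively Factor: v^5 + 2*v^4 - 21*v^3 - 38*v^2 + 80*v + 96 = (v - 4)*(v^4 + 6*v^3 + 3*v^2 - 26*v - 24) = (v - 4)*(v - 2)*(v^3 + 8*v^2 + 19*v + 12) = (v - 4)*(v - 2)*(v + 3)*(v^2 + 5*v + 4) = (v - 4)*(v - 2)*(v + 1)*(v + 3)*(v + 4)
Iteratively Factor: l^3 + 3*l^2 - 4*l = (l)*(l^2 + 3*l - 4) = l*(l + 4)*(l - 1)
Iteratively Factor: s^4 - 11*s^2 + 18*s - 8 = (s - 1)*(s^3 + s^2 - 10*s + 8) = (s - 2)*(s - 1)*(s^2 + 3*s - 4) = (s - 2)*(s - 1)^2*(s + 4)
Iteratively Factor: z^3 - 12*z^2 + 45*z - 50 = (z - 2)*(z^2 - 10*z + 25) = (z - 5)*(z - 2)*(z - 5)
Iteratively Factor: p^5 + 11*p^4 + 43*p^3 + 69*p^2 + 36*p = (p + 1)*(p^4 + 10*p^3 + 33*p^2 + 36*p) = (p + 1)*(p + 3)*(p^3 + 7*p^2 + 12*p) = p*(p + 1)*(p + 3)*(p^2 + 7*p + 12) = p*(p + 1)*(p + 3)^2*(p + 4)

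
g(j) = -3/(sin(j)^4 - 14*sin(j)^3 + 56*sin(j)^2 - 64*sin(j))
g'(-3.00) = 2.31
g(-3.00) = -0.29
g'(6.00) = -0.56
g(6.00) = -0.13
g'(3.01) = 2.67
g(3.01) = 0.40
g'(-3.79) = 0.06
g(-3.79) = 0.14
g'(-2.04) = 0.02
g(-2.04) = -0.03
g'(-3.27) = 2.81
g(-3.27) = 0.41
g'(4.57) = 0.01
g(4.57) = -0.02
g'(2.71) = 0.20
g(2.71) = 0.17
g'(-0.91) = -0.04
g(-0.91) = -0.03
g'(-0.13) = -2.74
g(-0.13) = -0.32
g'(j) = -3*(-4*sin(j)^3*cos(j) + 42*sin(j)^2*cos(j) - 112*sin(j)*cos(j) + 64*cos(j))/(sin(j)^4 - 14*sin(j)^3 + 56*sin(j)^2 - 64*sin(j))^2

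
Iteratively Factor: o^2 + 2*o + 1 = (o + 1)*(o + 1)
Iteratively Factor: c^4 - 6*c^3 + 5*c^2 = (c)*(c^3 - 6*c^2 + 5*c) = c*(c - 5)*(c^2 - c) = c^2*(c - 5)*(c - 1)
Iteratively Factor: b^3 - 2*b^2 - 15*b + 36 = (b - 3)*(b^2 + b - 12) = (b - 3)^2*(b + 4)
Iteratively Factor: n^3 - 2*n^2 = (n)*(n^2 - 2*n) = n*(n - 2)*(n)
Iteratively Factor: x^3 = (x)*(x^2) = x^2*(x)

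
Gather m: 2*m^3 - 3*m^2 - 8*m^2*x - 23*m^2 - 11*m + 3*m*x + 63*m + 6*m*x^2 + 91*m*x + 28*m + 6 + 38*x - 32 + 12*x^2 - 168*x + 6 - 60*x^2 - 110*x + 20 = 2*m^3 + m^2*(-8*x - 26) + m*(6*x^2 + 94*x + 80) - 48*x^2 - 240*x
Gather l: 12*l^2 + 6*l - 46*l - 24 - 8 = 12*l^2 - 40*l - 32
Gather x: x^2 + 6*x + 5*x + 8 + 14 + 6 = x^2 + 11*x + 28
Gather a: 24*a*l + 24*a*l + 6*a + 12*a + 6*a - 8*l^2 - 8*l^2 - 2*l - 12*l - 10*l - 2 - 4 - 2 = a*(48*l + 24) - 16*l^2 - 24*l - 8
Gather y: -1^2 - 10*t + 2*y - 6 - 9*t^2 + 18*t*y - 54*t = -9*t^2 - 64*t + y*(18*t + 2) - 7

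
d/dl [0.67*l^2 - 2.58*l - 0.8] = 1.34*l - 2.58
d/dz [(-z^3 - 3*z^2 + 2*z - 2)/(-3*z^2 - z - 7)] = (3*z^4 + 2*z^3 + 30*z^2 + 30*z - 16)/(9*z^4 + 6*z^3 + 43*z^2 + 14*z + 49)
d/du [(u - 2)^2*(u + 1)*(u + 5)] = 4*u^3 + 6*u^2 - 30*u + 4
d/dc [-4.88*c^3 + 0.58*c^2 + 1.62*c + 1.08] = -14.64*c^2 + 1.16*c + 1.62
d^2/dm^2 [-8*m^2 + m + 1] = -16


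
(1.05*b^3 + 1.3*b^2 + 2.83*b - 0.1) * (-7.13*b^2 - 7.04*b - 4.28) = -7.4865*b^5 - 16.661*b^4 - 33.8239*b^3 - 24.7742*b^2 - 11.4084*b + 0.428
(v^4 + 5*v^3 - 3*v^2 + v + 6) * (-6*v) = -6*v^5 - 30*v^4 + 18*v^3 - 6*v^2 - 36*v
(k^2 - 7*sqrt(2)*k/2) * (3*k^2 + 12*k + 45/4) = 3*k^4 - 21*sqrt(2)*k^3/2 + 12*k^3 - 42*sqrt(2)*k^2 + 45*k^2/4 - 315*sqrt(2)*k/8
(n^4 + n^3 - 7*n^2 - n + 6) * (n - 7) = n^5 - 6*n^4 - 14*n^3 + 48*n^2 + 13*n - 42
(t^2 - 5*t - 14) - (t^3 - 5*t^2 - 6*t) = -t^3 + 6*t^2 + t - 14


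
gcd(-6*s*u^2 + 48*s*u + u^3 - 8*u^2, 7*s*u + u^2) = u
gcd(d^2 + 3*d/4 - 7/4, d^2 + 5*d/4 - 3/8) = 1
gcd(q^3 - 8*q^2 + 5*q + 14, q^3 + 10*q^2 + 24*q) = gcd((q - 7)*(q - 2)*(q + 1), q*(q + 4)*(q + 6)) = 1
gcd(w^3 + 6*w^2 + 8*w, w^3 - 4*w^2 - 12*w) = w^2 + 2*w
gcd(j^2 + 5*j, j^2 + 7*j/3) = j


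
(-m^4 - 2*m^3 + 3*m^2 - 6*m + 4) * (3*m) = -3*m^5 - 6*m^4 + 9*m^3 - 18*m^2 + 12*m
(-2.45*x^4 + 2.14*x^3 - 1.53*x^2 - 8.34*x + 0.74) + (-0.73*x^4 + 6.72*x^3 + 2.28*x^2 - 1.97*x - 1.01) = -3.18*x^4 + 8.86*x^3 + 0.75*x^2 - 10.31*x - 0.27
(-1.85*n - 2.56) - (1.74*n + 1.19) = -3.59*n - 3.75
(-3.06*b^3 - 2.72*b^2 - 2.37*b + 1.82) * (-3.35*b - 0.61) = 10.251*b^4 + 10.9786*b^3 + 9.5987*b^2 - 4.6513*b - 1.1102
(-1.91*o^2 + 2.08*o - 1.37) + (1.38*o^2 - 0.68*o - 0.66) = -0.53*o^2 + 1.4*o - 2.03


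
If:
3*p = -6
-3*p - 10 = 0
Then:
No Solution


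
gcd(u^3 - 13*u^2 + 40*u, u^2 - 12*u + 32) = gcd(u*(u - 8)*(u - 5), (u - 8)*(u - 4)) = u - 8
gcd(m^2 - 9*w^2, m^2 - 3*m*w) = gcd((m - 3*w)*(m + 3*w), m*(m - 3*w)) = -m + 3*w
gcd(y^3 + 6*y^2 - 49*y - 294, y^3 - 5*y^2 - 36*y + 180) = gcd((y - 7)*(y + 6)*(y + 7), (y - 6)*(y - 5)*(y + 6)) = y + 6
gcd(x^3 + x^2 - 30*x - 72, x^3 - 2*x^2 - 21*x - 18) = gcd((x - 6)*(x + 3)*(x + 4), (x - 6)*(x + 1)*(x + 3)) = x^2 - 3*x - 18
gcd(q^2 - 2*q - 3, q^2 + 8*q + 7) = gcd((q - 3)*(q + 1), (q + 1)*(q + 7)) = q + 1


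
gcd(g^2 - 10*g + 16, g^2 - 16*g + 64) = g - 8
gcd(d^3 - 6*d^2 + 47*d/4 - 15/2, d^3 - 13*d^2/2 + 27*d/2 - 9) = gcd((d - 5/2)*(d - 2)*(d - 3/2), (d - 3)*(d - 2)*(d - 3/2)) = d^2 - 7*d/2 + 3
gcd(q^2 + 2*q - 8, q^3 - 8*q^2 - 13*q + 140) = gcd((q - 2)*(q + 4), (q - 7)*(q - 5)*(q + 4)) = q + 4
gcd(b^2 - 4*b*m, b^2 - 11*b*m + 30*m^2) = 1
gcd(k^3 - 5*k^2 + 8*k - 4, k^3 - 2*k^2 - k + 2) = k^2 - 3*k + 2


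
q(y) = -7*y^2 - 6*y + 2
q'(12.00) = -174.00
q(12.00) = -1078.00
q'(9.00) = -132.00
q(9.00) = -619.00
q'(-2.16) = 24.24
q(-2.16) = -17.70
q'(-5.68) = 73.52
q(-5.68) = -189.76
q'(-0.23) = -2.78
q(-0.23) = 3.01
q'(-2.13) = 23.82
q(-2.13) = -16.98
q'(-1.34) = 12.76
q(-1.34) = -2.53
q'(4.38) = -67.32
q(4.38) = -158.57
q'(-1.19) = 10.66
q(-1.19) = -0.77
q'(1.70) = -29.80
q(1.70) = -28.43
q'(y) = -14*y - 6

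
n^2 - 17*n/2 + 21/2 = (n - 7)*(n - 3/2)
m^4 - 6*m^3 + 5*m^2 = m^2*(m - 5)*(m - 1)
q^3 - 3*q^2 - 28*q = q*(q - 7)*(q + 4)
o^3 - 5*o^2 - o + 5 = (o - 5)*(o - 1)*(o + 1)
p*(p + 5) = p^2 + 5*p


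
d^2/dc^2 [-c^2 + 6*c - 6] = -2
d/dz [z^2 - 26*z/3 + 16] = 2*z - 26/3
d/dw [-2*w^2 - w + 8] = -4*w - 1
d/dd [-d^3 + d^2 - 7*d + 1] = -3*d^2 + 2*d - 7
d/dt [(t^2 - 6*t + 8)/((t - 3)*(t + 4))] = (7*t^2 - 40*t + 64)/(t^4 + 2*t^3 - 23*t^2 - 24*t + 144)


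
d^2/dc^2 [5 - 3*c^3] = -18*c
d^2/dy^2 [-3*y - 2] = 0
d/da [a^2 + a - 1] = 2*a + 1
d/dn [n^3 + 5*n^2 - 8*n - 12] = 3*n^2 + 10*n - 8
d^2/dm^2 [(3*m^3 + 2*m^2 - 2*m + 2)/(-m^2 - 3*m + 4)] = 2*(-31*m^3 + 78*m^2 - 138*m - 34)/(m^6 + 9*m^5 + 15*m^4 - 45*m^3 - 60*m^2 + 144*m - 64)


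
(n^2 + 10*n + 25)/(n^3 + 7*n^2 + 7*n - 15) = (n + 5)/(n^2 + 2*n - 3)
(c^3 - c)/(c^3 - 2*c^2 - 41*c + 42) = c*(c + 1)/(c^2 - c - 42)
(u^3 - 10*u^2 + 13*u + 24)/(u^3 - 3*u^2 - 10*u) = (-u^3 + 10*u^2 - 13*u - 24)/(u*(-u^2 + 3*u + 10))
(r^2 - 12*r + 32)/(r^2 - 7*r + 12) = (r - 8)/(r - 3)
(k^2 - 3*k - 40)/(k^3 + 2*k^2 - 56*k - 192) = (k + 5)/(k^2 + 10*k + 24)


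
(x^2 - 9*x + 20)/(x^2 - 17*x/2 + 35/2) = 2*(x - 4)/(2*x - 7)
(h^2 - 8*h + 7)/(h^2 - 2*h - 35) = (h - 1)/(h + 5)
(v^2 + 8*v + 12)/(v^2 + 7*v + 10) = (v + 6)/(v + 5)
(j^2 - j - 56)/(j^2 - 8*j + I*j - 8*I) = (j + 7)/(j + I)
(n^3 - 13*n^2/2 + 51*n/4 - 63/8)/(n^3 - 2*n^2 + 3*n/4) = (4*n^2 - 20*n + 21)/(2*n*(2*n - 1))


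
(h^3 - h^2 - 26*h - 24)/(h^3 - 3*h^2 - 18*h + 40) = (h^2 - 5*h - 6)/(h^2 - 7*h + 10)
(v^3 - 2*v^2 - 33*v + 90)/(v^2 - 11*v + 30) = (v^2 + 3*v - 18)/(v - 6)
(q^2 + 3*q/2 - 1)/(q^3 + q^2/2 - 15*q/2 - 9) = (2*q - 1)/(2*q^2 - 3*q - 9)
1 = 1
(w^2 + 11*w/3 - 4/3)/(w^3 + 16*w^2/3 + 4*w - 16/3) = (3*w - 1)/(3*w^2 + 4*w - 4)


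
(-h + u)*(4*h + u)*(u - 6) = -4*h^2*u + 24*h^2 + 3*h*u^2 - 18*h*u + u^3 - 6*u^2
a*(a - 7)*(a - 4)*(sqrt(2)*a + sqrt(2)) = sqrt(2)*a^4 - 10*sqrt(2)*a^3 + 17*sqrt(2)*a^2 + 28*sqrt(2)*a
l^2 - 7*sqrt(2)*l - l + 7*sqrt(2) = (l - 1)*(l - 7*sqrt(2))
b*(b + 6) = b^2 + 6*b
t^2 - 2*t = t*(t - 2)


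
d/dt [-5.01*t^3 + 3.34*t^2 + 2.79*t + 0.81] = -15.03*t^2 + 6.68*t + 2.79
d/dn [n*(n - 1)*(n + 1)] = 3*n^2 - 1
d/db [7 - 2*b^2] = -4*b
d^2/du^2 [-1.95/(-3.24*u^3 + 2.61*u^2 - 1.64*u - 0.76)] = ((10.179 - 37.908*u)*(3.24*u^3 - 2.61*u^2 + 1.64*u + 0.76) + 1.95*(9.72*u^2 - 5.22*u + 1.64)*(19.44*u^2 - 10.44*u + 3.28))/(3.24*u^3 - 2.61*u^2 + 1.64*u + 0.76)^3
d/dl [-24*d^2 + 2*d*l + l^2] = 2*d + 2*l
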